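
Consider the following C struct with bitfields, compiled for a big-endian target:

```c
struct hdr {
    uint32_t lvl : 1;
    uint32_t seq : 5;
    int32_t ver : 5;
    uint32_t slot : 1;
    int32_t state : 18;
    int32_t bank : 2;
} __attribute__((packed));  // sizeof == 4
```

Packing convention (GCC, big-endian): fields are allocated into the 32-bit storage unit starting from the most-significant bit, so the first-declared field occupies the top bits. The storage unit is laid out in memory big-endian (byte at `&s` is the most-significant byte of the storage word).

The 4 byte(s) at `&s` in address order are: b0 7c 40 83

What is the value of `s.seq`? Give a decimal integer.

[0]=0xb0 [1]=0x7c [2]=0x40 [3]=0x83 (big-endian) → word 0xb07c4083
lvl:1 @ bit 31 → (0xb07c4083>>31)&0x1 = 0x1
seq:5 @ bit 26 → (0xb07c4083>>26)&0x1f = 0xc  ←
ver:5 @ bit 21 → (0xb07c4083>>21)&0x1f = 0x3
slot:1 @ bit 20 → (0xb07c4083>>20)&0x1 = 0x1
state:18 @ bit 2 → (0xb07c4083>>2)&0x3ffff = 0x31020
bank:2 @ bit 0 → (0xb07c4083>>0)&0x3 = 0x3

12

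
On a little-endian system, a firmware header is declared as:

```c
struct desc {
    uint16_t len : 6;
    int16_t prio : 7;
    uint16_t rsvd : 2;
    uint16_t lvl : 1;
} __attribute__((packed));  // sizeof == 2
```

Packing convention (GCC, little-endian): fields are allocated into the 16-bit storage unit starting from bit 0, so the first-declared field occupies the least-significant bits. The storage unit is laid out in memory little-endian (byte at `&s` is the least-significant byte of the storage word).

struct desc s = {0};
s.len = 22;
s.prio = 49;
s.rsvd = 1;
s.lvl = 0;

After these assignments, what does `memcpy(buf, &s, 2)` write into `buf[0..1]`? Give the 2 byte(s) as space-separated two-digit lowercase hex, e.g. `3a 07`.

56 2c

len (6b) val=22 bits=0x16 at bit 0: 0x0016
prio (7b) val=49 bits=0x31 at bit 6: 0x0c56
rsvd (2b) val=1 bits=0x1 at bit 13: 0x2c56
lvl (1b) val=0 bits=0x0 at bit 15: 0x2c56
word = 0x2c56 → little-endian bytes:
  [0]=0x56  [1]=0x2c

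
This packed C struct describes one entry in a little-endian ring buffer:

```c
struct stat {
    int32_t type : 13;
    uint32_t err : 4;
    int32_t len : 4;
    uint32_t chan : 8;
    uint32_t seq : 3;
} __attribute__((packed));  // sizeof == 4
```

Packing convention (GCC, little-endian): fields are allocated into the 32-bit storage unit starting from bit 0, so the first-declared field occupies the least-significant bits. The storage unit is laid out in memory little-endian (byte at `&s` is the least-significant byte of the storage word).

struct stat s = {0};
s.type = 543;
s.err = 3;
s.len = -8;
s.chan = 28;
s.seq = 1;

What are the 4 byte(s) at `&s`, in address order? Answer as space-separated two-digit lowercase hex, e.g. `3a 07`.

1f 62 90 23

type:13 = 543 → 0x21f << 0 → word 0x0000021f
err:4 = 3 → 0x3 << 13 → word 0x0000621f
len:4 = -8 → 0x8 << 17 → word 0x0010621f
chan:8 = 28 → 0x1c << 21 → word 0x0390621f
seq:3 = 1 → 0x1 << 29 → word 0x2390621f
word = 0x2390621f → little-endian bytes:
  [0]=0x1f  [1]=0x62  [2]=0x90  [3]=0x23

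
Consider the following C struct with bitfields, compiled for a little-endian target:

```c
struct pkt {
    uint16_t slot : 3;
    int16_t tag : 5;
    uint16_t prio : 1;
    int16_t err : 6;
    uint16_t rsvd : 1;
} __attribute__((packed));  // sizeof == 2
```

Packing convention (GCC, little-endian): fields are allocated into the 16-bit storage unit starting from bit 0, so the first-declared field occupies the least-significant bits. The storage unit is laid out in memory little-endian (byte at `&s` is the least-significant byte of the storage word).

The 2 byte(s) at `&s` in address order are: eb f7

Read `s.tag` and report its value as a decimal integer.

-3

[0]=0xeb [1]=0xf7 (little-endian) → word 0xf7eb
slot:3 @ bit 0 → (0xf7eb>>0)&0x7 = 0x3
tag:5 @ bit 3 → (0xf7eb>>3)&0x1f = 0x1d  ←
prio:1 @ bit 8 → (0xf7eb>>8)&0x1 = 0x1
err:6 @ bit 9 → (0xf7eb>>9)&0x3f = 0x3b
rsvd:1 @ bit 15 → (0xf7eb>>15)&0x1 = 0x1
tag signed 5b, MSB=1: 29 - 32 = -3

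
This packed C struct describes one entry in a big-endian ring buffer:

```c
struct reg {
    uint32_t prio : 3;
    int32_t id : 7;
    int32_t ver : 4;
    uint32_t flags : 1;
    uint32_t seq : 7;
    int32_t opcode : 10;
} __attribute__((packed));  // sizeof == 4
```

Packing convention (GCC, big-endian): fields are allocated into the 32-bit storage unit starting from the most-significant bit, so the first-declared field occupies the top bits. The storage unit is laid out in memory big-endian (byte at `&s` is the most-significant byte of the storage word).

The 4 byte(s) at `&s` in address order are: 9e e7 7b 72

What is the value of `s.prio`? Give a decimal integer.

4

[0]=0x9e [1]=0xe7 [2]=0x7b [3]=0x72 (big-endian) → word 0x9ee77b72
prio:3 @ bit 29 → (0x9ee77b72>>29)&0x7 = 0x4  ←
id:7 @ bit 22 → (0x9ee77b72>>22)&0x7f = 0x7b
ver:4 @ bit 18 → (0x9ee77b72>>18)&0xf = 0x9
flags:1 @ bit 17 → (0x9ee77b72>>17)&0x1 = 0x1
seq:7 @ bit 10 → (0x9ee77b72>>10)&0x7f = 0x5e
opcode:10 @ bit 0 → (0x9ee77b72>>0)&0x3ff = 0x372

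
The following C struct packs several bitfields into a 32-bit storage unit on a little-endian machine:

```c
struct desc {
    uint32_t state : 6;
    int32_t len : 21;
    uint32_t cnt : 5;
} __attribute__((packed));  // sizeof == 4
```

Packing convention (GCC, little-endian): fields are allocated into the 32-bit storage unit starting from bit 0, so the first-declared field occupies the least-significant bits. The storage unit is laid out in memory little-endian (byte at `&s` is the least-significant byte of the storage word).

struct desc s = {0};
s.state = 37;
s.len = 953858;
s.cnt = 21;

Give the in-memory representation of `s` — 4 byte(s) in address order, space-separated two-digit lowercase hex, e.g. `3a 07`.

a5 80 a3 ab

state:6 = 37 → 0x25 << 0 → word 0x00000025
len:21 = 953858 → 0xe8e02 << 6 → word 0x03a380a5
cnt:5 = 21 → 0x15 << 27 → word 0xaba380a5
word = 0xaba380a5 → little-endian bytes:
  [0]=0xa5  [1]=0x80  [2]=0xa3  [3]=0xab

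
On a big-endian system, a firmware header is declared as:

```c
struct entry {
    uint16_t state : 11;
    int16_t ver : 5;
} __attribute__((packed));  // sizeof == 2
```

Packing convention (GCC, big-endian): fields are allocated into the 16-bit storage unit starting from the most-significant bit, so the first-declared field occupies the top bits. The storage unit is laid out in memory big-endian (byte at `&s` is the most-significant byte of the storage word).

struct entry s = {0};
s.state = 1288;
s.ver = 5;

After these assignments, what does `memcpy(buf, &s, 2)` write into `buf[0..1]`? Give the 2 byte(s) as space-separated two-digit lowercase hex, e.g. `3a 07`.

[5+:11] state=1288 & 0x7ff = 0x508; word=0xa100
[0+:5] ver=5 & 0x1f = 0x5; word=0xa105
word = 0xa105 → big-endian bytes:
  [0]=0xa1  [1]=0x05

a1 05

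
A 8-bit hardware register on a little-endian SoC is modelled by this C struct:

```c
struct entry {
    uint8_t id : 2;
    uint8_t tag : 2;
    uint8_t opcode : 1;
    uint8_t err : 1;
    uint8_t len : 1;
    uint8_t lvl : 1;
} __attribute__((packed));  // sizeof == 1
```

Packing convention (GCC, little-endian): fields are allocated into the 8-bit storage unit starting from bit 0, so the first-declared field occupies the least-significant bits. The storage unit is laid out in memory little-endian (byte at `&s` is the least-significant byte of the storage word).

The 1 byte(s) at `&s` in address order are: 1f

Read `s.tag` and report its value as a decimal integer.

[0]=0x1f (little-endian) → word 0x1f
id:2 @ bit 0 → (0x1f>>0)&0x3 = 0x3
tag:2 @ bit 2 → (0x1f>>2)&0x3 = 0x3  ←
opcode:1 @ bit 4 → (0x1f>>4)&0x1 = 0x1
err:1 @ bit 5 → (0x1f>>5)&0x1 = 0x0
len:1 @ bit 6 → (0x1f>>6)&0x1 = 0x0
lvl:1 @ bit 7 → (0x1f>>7)&0x1 = 0x0

3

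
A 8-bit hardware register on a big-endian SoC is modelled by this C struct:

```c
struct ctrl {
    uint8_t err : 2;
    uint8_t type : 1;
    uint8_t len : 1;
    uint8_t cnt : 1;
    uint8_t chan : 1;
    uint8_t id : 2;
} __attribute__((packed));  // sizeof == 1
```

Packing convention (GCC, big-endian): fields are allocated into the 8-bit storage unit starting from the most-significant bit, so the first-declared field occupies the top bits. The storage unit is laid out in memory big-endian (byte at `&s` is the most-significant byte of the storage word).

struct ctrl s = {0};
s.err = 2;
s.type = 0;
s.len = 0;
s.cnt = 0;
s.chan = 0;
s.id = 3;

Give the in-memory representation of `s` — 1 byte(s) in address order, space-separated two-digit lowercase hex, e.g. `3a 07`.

83

err:2 = 2 → 0x2 << 6 → word 0x80
type:1 = 0 → 0x0 << 5 → word 0x80
len:1 = 0 → 0x0 << 4 → word 0x80
cnt:1 = 0 → 0x0 << 3 → word 0x80
chan:1 = 0 → 0x0 << 2 → word 0x80
id:2 = 3 → 0x3 << 0 → word 0x83
word = 0x83 → big-endian bytes:
  [0]=0x83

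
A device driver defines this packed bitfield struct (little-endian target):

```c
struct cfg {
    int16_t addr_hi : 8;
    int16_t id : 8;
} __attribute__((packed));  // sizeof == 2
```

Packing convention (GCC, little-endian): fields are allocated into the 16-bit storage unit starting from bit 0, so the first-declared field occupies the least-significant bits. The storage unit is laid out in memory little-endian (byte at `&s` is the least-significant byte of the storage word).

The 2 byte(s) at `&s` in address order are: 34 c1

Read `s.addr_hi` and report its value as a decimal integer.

[0]=0x34 [1]=0xc1 (little-endian) → word 0xc134
addr_hi:8 @ bit 0 → (0xc134>>0)&0xff = 0x34  ←
id:8 @ bit 8 → (0xc134>>8)&0xff = 0xc1
addr_hi signed 8b, MSB=0: value = 52

52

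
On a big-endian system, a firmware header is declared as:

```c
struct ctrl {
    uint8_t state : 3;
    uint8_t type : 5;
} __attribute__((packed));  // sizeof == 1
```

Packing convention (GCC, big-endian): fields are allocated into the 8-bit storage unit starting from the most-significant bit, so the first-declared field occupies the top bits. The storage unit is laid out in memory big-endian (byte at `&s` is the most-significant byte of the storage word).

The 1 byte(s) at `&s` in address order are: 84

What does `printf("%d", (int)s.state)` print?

4

[0]=0x84 (big-endian) → word 0x84
state [5+:3] = (word>>5) & 0x7 = 4  ←
type [0+:5] = (word>>0) & 0x1f = 4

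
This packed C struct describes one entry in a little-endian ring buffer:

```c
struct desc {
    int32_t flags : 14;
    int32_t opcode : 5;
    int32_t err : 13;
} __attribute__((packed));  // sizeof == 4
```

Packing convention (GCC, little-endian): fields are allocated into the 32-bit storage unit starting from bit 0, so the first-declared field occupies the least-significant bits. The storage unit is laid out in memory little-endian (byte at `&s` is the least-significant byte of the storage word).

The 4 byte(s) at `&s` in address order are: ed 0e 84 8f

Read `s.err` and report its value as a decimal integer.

-3600

[0]=0xed [1]=0x0e [2]=0x84 [3]=0x8f (little-endian) → word 0x8f840eed
flags:14 @ bit 0 → (0x8f840eed>>0)&0x3fff = 0xeed
opcode:5 @ bit 14 → (0x8f840eed>>14)&0x1f = 0x10
err:13 @ bit 19 → (0x8f840eed>>19)&0x1fff = 0x11f0  ←
err signed 13b, MSB=1: 4592 - 8192 = -3600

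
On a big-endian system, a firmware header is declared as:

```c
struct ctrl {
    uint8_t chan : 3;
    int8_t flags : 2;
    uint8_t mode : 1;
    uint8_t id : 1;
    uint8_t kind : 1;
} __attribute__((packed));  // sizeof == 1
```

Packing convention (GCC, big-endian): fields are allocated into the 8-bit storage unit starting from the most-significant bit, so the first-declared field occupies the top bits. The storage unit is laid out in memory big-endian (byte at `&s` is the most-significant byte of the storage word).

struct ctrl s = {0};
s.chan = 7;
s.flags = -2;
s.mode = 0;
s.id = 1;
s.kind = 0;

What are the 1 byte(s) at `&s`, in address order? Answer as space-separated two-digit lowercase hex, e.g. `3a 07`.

f2

[5+:3] chan=7 & 0x7 = 0x7; word=0xe0
[3+:2] flags=-2 & 0x3 = 0x2; word=0xf0
[2+:1] mode=0 & 0x1 = 0x0; word=0xf0
[1+:1] id=1 & 0x1 = 0x1; word=0xf2
[0+:1] kind=0 & 0x1 = 0x0; word=0xf2
word = 0xf2 → big-endian bytes:
  [0]=0xf2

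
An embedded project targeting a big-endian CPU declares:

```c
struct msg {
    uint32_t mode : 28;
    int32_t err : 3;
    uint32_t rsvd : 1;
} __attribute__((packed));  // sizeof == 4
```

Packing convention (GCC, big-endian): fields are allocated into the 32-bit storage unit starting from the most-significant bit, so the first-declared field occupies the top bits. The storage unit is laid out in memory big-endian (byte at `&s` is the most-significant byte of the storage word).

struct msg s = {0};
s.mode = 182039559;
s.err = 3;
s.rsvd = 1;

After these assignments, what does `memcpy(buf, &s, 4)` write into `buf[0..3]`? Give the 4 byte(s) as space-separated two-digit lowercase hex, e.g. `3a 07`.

ad 9b 40 77

mode:28 = 182039559 → 0xad9b407 << 4 → word 0xad9b4070
err:3 = 3 → 0x3 << 1 → word 0xad9b4076
rsvd:1 = 1 → 0x1 << 0 → word 0xad9b4077
word = 0xad9b4077 → big-endian bytes:
  [0]=0xad  [1]=0x9b  [2]=0x40  [3]=0x77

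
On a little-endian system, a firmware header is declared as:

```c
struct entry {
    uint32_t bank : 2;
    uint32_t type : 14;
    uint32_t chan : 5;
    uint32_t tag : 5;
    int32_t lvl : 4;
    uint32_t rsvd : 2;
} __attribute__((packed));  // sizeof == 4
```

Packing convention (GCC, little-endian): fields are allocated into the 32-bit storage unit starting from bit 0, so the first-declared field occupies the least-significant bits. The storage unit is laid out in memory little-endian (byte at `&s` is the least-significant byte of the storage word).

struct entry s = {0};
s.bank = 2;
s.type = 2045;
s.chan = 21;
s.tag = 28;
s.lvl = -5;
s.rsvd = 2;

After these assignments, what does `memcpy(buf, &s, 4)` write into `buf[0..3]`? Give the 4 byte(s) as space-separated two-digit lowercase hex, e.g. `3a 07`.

f6 1f 95 af

bank (2b) val=2 bits=0x2 at bit 0: 0x00000002
type (14b) val=2045 bits=0x7fd at bit 2: 0x00001ff6
chan (5b) val=21 bits=0x15 at bit 16: 0x00151ff6
tag (5b) val=28 bits=0x1c at bit 21: 0x03951ff6
lvl (4b) val=-5 bits=0xb at bit 26: 0x2f951ff6
rsvd (2b) val=2 bits=0x2 at bit 30: 0xaf951ff6
word = 0xaf951ff6 → little-endian bytes:
  [0]=0xf6  [1]=0x1f  [2]=0x95  [3]=0xaf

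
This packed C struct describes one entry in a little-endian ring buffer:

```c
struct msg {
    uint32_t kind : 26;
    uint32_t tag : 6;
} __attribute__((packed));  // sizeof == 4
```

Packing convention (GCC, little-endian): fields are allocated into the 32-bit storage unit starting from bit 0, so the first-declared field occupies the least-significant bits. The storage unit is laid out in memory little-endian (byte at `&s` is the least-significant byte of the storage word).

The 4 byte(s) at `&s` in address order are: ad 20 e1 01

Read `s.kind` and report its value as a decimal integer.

31531181

[0]=0xad [1]=0x20 [2]=0xe1 [3]=0x01 (little-endian) → word 0x01e120ad
kind [0+:26] = (word>>0) & 0x3ffffff = 31531181  ←
tag [26+:6] = (word>>26) & 0x3f = 0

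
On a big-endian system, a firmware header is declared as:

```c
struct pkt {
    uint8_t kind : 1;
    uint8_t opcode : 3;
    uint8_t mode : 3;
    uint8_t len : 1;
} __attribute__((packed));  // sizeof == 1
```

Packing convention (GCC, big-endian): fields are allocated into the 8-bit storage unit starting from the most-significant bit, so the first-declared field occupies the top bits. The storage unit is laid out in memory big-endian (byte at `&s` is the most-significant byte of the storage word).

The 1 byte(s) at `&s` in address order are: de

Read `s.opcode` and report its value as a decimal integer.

[0]=0xde (big-endian) → word 0xde
kind:1 @ bit 7 → (0xde>>7)&0x1 = 0x1
opcode:3 @ bit 4 → (0xde>>4)&0x7 = 0x5  ←
mode:3 @ bit 1 → (0xde>>1)&0x7 = 0x7
len:1 @ bit 0 → (0xde>>0)&0x1 = 0x0

5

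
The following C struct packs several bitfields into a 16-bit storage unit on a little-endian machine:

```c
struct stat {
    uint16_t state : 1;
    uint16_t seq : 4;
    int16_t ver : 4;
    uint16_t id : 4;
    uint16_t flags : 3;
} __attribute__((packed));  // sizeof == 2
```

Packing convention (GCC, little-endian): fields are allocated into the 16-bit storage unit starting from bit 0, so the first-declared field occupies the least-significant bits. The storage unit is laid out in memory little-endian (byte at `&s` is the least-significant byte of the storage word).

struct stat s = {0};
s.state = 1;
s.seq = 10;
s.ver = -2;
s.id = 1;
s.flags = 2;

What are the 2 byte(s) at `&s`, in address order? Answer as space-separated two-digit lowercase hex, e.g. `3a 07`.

[0+:1] state=1 & 0x1 = 0x1; word=0x0001
[1+:4] seq=10 & 0xf = 0xa; word=0x0015
[5+:4] ver=-2 & 0xf = 0xe; word=0x01d5
[9+:4] id=1 & 0xf = 0x1; word=0x03d5
[13+:3] flags=2 & 0x7 = 0x2; word=0x43d5
word = 0x43d5 → little-endian bytes:
  [0]=0xd5  [1]=0x43

d5 43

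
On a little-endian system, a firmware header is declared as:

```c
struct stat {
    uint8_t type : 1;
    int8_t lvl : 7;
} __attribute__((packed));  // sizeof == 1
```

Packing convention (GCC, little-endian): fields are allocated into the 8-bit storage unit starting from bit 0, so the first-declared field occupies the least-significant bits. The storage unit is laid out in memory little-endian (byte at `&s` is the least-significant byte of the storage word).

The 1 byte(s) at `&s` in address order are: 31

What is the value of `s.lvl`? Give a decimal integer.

[0]=0x31 (little-endian) → word 0x31
type [0+:1] = (word>>0) & 0x1 = 1
lvl [1+:7] = (word>>1) & 0x7f = 24  ←
lvl signed 7b, MSB=0: value = 24

24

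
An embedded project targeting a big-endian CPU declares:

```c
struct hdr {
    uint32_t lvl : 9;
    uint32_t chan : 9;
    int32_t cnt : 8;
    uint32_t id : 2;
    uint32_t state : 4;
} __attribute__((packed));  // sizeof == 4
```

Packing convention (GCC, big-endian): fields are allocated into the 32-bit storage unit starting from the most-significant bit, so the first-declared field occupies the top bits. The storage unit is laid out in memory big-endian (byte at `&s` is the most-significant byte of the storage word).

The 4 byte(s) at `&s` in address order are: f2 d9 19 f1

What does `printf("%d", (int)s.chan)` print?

356

[0]=0xf2 [1]=0xd9 [2]=0x19 [3]=0xf1 (big-endian) → word 0xf2d919f1
lvl:9 @ bit 23 → (0xf2d919f1>>23)&0x1ff = 0x1e5
chan:9 @ bit 14 → (0xf2d919f1>>14)&0x1ff = 0x164  ←
cnt:8 @ bit 6 → (0xf2d919f1>>6)&0xff = 0x67
id:2 @ bit 4 → (0xf2d919f1>>4)&0x3 = 0x3
state:4 @ bit 0 → (0xf2d919f1>>0)&0xf = 0x1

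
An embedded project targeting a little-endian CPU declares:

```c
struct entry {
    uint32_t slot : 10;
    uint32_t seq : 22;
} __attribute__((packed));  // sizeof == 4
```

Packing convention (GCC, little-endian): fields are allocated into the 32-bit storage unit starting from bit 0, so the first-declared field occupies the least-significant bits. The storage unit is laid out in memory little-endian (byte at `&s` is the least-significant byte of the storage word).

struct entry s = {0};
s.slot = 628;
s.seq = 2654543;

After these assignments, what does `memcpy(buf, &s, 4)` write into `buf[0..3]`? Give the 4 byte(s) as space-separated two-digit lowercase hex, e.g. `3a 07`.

slot (10b) val=628 bits=0x274 at bit 0: 0x00000274
seq (22b) val=2654543 bits=0x28814f at bit 10: 0xa2053e74
word = 0xa2053e74 → little-endian bytes:
  [0]=0x74  [1]=0x3e  [2]=0x05  [3]=0xa2

74 3e 05 a2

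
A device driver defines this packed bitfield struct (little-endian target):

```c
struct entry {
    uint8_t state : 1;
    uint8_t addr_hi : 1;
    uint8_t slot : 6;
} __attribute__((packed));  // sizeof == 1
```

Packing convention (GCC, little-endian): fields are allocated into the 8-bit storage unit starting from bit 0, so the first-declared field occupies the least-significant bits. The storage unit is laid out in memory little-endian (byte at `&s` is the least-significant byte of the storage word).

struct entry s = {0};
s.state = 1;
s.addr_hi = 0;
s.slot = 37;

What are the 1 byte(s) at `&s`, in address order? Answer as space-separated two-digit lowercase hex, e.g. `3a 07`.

95

[0+:1] state=1 & 0x1 = 0x1; word=0x01
[1+:1] addr_hi=0 & 0x1 = 0x0; word=0x01
[2+:6] slot=37 & 0x3f = 0x25; word=0x95
word = 0x95 → little-endian bytes:
  [0]=0x95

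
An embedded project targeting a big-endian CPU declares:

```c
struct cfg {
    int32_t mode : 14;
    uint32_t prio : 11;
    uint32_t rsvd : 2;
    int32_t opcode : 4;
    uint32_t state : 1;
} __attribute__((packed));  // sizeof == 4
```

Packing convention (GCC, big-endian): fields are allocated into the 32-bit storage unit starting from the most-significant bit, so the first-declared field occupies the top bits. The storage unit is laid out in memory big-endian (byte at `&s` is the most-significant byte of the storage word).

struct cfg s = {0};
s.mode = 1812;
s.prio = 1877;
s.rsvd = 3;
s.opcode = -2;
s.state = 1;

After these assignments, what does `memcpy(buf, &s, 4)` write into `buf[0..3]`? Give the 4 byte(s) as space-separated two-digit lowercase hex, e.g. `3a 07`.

1c 53 aa fd

mode (14b) val=1812 bits=0x714 at bit 18: 0x1c500000
prio (11b) val=1877 bits=0x755 at bit 7: 0x1c53aa80
rsvd (2b) val=3 bits=0x3 at bit 5: 0x1c53aae0
opcode (4b) val=-2 bits=0xe at bit 1: 0x1c53aafc
state (1b) val=1 bits=0x1 at bit 0: 0x1c53aafd
word = 0x1c53aafd → big-endian bytes:
  [0]=0x1c  [1]=0x53  [2]=0xaa  [3]=0xfd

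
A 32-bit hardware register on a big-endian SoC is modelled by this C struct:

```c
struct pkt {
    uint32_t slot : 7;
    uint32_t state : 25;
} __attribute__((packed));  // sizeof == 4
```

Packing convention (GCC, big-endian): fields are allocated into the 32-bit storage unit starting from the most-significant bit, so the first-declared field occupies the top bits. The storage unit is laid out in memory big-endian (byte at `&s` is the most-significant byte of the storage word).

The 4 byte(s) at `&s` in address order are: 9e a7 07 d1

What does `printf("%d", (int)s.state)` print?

10946513

[0]=0x9e [1]=0xa7 [2]=0x07 [3]=0xd1 (big-endian) → word 0x9ea707d1
slot:7 @ bit 25 → (0x9ea707d1>>25)&0x7f = 0x4f
state:25 @ bit 0 → (0x9ea707d1>>0)&0x1ffffff = 0xa707d1  ←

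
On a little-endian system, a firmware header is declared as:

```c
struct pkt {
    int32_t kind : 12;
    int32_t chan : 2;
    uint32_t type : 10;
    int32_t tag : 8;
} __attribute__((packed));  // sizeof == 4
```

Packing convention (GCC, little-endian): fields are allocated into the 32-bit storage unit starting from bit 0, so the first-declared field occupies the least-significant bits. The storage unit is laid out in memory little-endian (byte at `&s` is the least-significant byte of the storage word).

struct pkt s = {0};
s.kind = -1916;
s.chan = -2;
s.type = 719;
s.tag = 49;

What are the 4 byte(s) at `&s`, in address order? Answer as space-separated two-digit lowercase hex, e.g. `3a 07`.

84 e8 b3 31

[0+:12] kind=-1916 & 0xfff = 0x884; word=0x00000884
[12+:2] chan=-2 & 0x3 = 0x2; word=0x00002884
[14+:10] type=719 & 0x3ff = 0x2cf; word=0x00b3e884
[24+:8] tag=49 & 0xff = 0x31; word=0x31b3e884
word = 0x31b3e884 → little-endian bytes:
  [0]=0x84  [1]=0xe8  [2]=0xb3  [3]=0x31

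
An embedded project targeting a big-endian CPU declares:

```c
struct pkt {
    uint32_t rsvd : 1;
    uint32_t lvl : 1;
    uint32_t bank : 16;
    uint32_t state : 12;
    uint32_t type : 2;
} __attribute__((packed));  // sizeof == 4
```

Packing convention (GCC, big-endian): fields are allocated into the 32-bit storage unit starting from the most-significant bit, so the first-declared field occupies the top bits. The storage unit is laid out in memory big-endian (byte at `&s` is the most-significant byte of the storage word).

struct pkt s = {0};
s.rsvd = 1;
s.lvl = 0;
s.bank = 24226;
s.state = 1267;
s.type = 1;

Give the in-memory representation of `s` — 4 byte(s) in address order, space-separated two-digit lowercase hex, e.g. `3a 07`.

97 a8 93 cd

rsvd:1 = 1 → 0x1 << 31 → word 0x80000000
lvl:1 = 0 → 0x0 << 30 → word 0x80000000
bank:16 = 24226 → 0x5ea2 << 14 → word 0x97a88000
state:12 = 1267 → 0x4f3 << 2 → word 0x97a893cc
type:2 = 1 → 0x1 << 0 → word 0x97a893cd
word = 0x97a893cd → big-endian bytes:
  [0]=0x97  [1]=0xa8  [2]=0x93  [3]=0xcd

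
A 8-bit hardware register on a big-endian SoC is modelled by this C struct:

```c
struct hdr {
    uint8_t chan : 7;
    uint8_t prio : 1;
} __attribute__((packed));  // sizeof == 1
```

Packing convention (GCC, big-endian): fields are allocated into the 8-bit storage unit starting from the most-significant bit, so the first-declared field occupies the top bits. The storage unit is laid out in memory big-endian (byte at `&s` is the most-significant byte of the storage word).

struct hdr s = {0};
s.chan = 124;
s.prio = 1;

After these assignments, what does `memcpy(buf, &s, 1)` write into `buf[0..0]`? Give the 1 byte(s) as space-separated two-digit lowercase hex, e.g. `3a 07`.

f9

chan:7 = 124 → 0x7c << 1 → word 0xf8
prio:1 = 1 → 0x1 << 0 → word 0xf9
word = 0xf9 → big-endian bytes:
  [0]=0xf9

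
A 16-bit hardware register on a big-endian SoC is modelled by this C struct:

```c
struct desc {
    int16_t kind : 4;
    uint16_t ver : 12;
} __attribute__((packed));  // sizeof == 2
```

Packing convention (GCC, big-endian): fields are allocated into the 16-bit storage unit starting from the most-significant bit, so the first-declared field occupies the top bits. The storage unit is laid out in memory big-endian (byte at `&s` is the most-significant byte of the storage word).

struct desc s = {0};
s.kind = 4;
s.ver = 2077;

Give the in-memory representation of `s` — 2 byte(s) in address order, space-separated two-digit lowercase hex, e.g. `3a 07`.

kind (4b) val=4 bits=0x4 at bit 12: 0x4000
ver (12b) val=2077 bits=0x81d at bit 0: 0x481d
word = 0x481d → big-endian bytes:
  [0]=0x48  [1]=0x1d

48 1d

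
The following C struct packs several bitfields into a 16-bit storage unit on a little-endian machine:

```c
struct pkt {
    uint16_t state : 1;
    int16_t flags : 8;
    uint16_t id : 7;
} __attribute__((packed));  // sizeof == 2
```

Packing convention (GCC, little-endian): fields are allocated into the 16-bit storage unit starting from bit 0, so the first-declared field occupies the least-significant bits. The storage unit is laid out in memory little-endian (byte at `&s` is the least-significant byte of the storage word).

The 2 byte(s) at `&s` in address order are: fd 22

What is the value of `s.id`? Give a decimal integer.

17

[0]=0xfd [1]=0x22 (little-endian) → word 0x22fd
state:1 @ bit 0 → (0x22fd>>0)&0x1 = 0x1
flags:8 @ bit 1 → (0x22fd>>1)&0xff = 0x7e
id:7 @ bit 9 → (0x22fd>>9)&0x7f = 0x11  ←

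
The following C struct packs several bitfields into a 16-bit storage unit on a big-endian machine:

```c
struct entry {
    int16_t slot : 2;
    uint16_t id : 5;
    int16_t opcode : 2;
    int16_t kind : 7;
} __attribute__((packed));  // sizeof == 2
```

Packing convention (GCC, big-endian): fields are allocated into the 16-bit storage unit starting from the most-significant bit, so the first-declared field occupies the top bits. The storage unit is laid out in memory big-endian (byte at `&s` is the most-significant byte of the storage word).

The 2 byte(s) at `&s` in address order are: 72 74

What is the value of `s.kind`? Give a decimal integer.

-12

[0]=0x72 [1]=0x74 (big-endian) → word 0x7274
slot:2 @ bit 14 → (0x7274>>14)&0x3 = 0x1
id:5 @ bit 9 → (0x7274>>9)&0x1f = 0x19
opcode:2 @ bit 7 → (0x7274>>7)&0x3 = 0x0
kind:7 @ bit 0 → (0x7274>>0)&0x7f = 0x74  ←
kind signed 7b, MSB=1: 116 - 128 = -12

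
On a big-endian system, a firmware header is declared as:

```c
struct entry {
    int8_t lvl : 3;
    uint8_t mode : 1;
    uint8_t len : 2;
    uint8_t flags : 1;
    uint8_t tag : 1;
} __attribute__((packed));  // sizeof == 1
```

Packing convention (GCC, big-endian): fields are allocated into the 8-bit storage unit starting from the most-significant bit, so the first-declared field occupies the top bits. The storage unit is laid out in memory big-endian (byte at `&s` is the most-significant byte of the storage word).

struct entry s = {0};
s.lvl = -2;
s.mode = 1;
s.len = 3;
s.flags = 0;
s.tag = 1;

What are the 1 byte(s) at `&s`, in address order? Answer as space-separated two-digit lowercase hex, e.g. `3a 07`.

dd

lvl (3b) val=-2 bits=0x6 at bit 5: 0xc0
mode (1b) val=1 bits=0x1 at bit 4: 0xd0
len (2b) val=3 bits=0x3 at bit 2: 0xdc
flags (1b) val=0 bits=0x0 at bit 1: 0xdc
tag (1b) val=1 bits=0x1 at bit 0: 0xdd
word = 0xdd → big-endian bytes:
  [0]=0xdd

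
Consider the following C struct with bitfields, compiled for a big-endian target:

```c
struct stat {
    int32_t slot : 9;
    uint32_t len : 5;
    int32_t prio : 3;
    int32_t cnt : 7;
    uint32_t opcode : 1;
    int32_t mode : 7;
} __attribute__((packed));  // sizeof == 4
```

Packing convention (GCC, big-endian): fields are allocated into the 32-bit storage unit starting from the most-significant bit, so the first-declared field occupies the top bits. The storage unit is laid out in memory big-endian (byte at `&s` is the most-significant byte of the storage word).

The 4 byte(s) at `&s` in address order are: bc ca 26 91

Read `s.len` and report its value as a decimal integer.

[0]=0xbc [1]=0xca [2]=0x26 [3]=0x91 (big-endian) → word 0xbcca2691
slot:9 @ bit 23 → (0xbcca2691>>23)&0x1ff = 0x179
len:5 @ bit 18 → (0xbcca2691>>18)&0x1f = 0x12  ←
prio:3 @ bit 15 → (0xbcca2691>>15)&0x7 = 0x4
cnt:7 @ bit 8 → (0xbcca2691>>8)&0x7f = 0x26
opcode:1 @ bit 7 → (0xbcca2691>>7)&0x1 = 0x1
mode:7 @ bit 0 → (0xbcca2691>>0)&0x7f = 0x11

18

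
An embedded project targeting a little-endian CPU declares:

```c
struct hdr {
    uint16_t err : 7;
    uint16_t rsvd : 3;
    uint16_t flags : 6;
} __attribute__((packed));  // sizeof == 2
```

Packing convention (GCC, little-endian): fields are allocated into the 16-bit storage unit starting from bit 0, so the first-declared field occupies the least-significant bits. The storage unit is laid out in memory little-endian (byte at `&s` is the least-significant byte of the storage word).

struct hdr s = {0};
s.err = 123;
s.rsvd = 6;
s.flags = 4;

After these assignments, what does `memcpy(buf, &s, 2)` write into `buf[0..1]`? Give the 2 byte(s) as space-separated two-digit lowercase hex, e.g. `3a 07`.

7b 13

err (7b) val=123 bits=0x7b at bit 0: 0x007b
rsvd (3b) val=6 bits=0x6 at bit 7: 0x037b
flags (6b) val=4 bits=0x4 at bit 10: 0x137b
word = 0x137b → little-endian bytes:
  [0]=0x7b  [1]=0x13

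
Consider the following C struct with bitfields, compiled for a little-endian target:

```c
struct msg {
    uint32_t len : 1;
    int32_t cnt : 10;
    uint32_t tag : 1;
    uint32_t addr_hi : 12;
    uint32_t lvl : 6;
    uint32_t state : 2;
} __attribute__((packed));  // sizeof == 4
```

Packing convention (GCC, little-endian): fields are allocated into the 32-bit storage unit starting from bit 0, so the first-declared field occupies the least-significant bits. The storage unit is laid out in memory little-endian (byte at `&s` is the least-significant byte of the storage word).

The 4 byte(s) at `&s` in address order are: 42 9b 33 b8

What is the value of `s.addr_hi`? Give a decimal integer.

[0]=0x42 [1]=0x9b [2]=0x33 [3]=0xb8 (little-endian) → word 0xb8339b42
len:1 @ bit 0 → (0xb8339b42>>0)&0x1 = 0x0
cnt:10 @ bit 1 → (0xb8339b42>>1)&0x3ff = 0x1a1
tag:1 @ bit 11 → (0xb8339b42>>11)&0x1 = 0x1
addr_hi:12 @ bit 12 → (0xb8339b42>>12)&0xfff = 0x339  ←
lvl:6 @ bit 24 → (0xb8339b42>>24)&0x3f = 0x38
state:2 @ bit 30 → (0xb8339b42>>30)&0x3 = 0x2

825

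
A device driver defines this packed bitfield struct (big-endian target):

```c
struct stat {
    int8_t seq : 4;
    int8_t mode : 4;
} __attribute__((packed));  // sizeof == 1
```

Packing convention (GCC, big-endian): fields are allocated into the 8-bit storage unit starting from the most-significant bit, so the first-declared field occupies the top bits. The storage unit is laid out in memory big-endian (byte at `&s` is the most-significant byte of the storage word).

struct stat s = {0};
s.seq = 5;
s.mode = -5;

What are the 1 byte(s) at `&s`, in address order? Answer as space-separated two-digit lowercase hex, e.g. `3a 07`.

seq (4b) val=5 bits=0x5 at bit 4: 0x50
mode (4b) val=-5 bits=0xb at bit 0: 0x5b
word = 0x5b → big-endian bytes:
  [0]=0x5b

5b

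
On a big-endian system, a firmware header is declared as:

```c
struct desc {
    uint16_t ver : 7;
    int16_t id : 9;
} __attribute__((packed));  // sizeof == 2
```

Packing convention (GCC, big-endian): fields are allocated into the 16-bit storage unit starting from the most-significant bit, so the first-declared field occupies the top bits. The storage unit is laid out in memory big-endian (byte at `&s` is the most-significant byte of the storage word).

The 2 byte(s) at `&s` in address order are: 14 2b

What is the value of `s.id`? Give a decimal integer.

[0]=0x14 [1]=0x2b (big-endian) → word 0x142b
ver [9+:7] = (word>>9) & 0x7f = 10
id [0+:9] = (word>>0) & 0x1ff = 43  ←
id signed 9b, MSB=0: value = 43

43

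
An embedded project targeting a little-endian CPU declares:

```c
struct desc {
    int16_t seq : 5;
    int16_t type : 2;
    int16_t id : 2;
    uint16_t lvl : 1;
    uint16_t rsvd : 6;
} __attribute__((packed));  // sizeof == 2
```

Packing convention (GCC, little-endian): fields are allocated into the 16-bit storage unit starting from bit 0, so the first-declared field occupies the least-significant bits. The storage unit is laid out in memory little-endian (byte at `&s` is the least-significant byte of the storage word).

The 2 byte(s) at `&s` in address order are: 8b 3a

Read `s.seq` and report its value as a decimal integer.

11

[0]=0x8b [1]=0x3a (little-endian) → word 0x3a8b
seq:5 @ bit 0 → (0x3a8b>>0)&0x1f = 0xb  ←
type:2 @ bit 5 → (0x3a8b>>5)&0x3 = 0x0
id:2 @ bit 7 → (0x3a8b>>7)&0x3 = 0x1
lvl:1 @ bit 9 → (0x3a8b>>9)&0x1 = 0x1
rsvd:6 @ bit 10 → (0x3a8b>>10)&0x3f = 0xe
seq signed 5b, MSB=0: value = 11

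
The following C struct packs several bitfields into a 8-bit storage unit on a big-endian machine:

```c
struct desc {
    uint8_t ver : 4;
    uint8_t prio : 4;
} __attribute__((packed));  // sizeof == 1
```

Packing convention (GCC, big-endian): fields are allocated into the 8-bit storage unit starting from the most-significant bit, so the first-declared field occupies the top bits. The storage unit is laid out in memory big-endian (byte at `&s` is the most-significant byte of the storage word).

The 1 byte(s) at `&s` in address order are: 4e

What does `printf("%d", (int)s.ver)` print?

[0]=0x4e (big-endian) → word 0x4e
ver:4 @ bit 4 → (0x4e>>4)&0xf = 0x4  ←
prio:4 @ bit 0 → (0x4e>>0)&0xf = 0xe

4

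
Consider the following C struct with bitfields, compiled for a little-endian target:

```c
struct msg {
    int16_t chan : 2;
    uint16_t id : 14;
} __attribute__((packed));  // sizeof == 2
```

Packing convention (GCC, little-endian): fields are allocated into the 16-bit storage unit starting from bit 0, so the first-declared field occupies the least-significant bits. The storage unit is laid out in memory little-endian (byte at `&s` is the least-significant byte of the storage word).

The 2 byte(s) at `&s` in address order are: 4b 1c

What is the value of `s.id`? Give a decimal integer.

1810

[0]=0x4b [1]=0x1c (little-endian) → word 0x1c4b
chan [0+:2] = (word>>0) & 0x3 = 3
id [2+:14] = (word>>2) & 0x3fff = 1810  ←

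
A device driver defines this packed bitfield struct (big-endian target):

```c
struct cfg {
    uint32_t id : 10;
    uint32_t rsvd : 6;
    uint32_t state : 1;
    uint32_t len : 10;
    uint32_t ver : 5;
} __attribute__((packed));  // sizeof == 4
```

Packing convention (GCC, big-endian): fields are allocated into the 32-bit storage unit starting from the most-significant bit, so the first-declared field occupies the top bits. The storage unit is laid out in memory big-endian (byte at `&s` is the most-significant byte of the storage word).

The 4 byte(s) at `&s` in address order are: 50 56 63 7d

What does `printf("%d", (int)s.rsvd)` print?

[0]=0x50 [1]=0x56 [2]=0x63 [3]=0x7d (big-endian) → word 0x5056637d
id:10 @ bit 22 → (0x5056637d>>22)&0x3ff = 0x141
rsvd:6 @ bit 16 → (0x5056637d>>16)&0x3f = 0x16  ←
state:1 @ bit 15 → (0x5056637d>>15)&0x1 = 0x0
len:10 @ bit 5 → (0x5056637d>>5)&0x3ff = 0x31b
ver:5 @ bit 0 → (0x5056637d>>0)&0x1f = 0x1d

22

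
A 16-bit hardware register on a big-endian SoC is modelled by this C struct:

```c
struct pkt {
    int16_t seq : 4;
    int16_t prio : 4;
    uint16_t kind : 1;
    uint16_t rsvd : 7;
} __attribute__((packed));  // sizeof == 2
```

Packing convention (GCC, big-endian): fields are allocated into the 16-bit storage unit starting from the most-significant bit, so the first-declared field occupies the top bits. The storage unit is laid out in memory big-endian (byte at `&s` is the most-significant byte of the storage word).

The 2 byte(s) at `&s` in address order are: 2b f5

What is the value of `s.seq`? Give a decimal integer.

[0]=0x2b [1]=0xf5 (big-endian) → word 0x2bf5
seq:4 @ bit 12 → (0x2bf5>>12)&0xf = 0x2  ←
prio:4 @ bit 8 → (0x2bf5>>8)&0xf = 0xb
kind:1 @ bit 7 → (0x2bf5>>7)&0x1 = 0x1
rsvd:7 @ bit 0 → (0x2bf5>>0)&0x7f = 0x75
seq signed 4b, MSB=0: value = 2

2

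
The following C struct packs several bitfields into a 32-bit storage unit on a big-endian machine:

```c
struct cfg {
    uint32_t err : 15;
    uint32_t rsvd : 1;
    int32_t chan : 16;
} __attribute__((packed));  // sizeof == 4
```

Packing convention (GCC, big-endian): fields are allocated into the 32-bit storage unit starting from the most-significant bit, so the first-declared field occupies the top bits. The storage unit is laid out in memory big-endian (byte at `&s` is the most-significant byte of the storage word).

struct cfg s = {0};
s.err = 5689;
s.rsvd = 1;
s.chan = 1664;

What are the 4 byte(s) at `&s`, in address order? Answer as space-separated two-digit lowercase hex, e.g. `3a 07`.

2c 73 06 80

err:15 = 5689 → 0x1639 << 17 → word 0x2c720000
rsvd:1 = 1 → 0x1 << 16 → word 0x2c730000
chan:16 = 1664 → 0x680 << 0 → word 0x2c730680
word = 0x2c730680 → big-endian bytes:
  [0]=0x2c  [1]=0x73  [2]=0x06  [3]=0x80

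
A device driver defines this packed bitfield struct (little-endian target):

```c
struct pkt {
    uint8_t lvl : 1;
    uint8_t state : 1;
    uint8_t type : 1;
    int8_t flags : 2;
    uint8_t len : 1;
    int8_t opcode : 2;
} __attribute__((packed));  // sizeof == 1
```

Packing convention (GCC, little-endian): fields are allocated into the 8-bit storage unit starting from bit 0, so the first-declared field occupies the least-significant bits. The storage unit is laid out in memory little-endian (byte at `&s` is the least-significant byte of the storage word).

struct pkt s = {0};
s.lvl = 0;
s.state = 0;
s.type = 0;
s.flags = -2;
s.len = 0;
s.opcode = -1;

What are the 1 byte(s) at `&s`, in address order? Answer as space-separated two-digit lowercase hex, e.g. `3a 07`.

d0

lvl:1 = 0 → 0x0 << 0 → word 0x00
state:1 = 0 → 0x0 << 1 → word 0x00
type:1 = 0 → 0x0 << 2 → word 0x00
flags:2 = -2 → 0x2 << 3 → word 0x10
len:1 = 0 → 0x0 << 5 → word 0x10
opcode:2 = -1 → 0x3 << 6 → word 0xd0
word = 0xd0 → little-endian bytes:
  [0]=0xd0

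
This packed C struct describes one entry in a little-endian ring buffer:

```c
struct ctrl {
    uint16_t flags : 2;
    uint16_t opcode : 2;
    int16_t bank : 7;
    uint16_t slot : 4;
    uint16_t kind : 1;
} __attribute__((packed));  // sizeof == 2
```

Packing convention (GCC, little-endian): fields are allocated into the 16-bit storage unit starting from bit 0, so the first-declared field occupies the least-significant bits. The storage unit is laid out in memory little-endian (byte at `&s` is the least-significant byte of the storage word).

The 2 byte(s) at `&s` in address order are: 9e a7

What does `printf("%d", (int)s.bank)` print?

[0]=0x9e [1]=0xa7 (little-endian) → word 0xa79e
flags [0+:2] = (word>>0) & 0x3 = 2
opcode [2+:2] = (word>>2) & 0x3 = 3
bank [4+:7] = (word>>4) & 0x7f = 121  ←
slot [11+:4] = (word>>11) & 0xf = 4
kind [15+:1] = (word>>15) & 0x1 = 1
bank signed 7b, MSB=1: 121 - 128 = -7

-7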